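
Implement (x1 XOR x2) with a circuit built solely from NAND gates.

((x1 NAND (x1 NAND x2)) NAND (x2 NAND (x1 NAND x2)))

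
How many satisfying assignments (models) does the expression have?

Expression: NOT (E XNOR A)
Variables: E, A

Satisfying assignments: (0,1), (1,0)
Count: 2 out of 4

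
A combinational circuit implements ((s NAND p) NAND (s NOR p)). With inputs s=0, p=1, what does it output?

Substituting: ((0 NAND 1) NAND (0 NOR 1))
= 1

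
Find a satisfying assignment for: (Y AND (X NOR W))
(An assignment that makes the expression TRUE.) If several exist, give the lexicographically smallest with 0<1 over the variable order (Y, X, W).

Y=1, X=0, W=0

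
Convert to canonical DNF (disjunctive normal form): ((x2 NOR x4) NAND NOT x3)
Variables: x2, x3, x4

(NOT x2 AND NOT x3 AND x4) OR (NOT x2 AND x3 AND NOT x4) OR (NOT x2 AND x3 AND x4) OR (x2 AND NOT x3 AND NOT x4) OR (x2 AND NOT x3 AND x4) OR (x2 AND x3 AND NOT x4) OR (x2 AND x3 AND x4)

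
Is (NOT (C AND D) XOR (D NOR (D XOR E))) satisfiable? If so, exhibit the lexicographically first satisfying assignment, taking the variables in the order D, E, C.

D=0, E=1, C=0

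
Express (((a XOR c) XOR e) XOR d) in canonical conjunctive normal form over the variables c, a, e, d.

(c OR a OR e OR d) AND (c OR a OR NOT e OR NOT d) AND (c OR NOT a OR e OR NOT d) AND (c OR NOT a OR NOT e OR d) AND (NOT c OR a OR e OR NOT d) AND (NOT c OR a OR NOT e OR d) AND (NOT c OR NOT a OR e OR d) AND (NOT c OR NOT a OR NOT e OR NOT d)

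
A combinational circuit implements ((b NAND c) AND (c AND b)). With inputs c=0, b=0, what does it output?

Substituting: ((0 NAND 0) AND (0 AND 0))
= 0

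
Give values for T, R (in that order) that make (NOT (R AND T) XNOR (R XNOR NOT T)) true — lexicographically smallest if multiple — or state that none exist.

T=0, R=1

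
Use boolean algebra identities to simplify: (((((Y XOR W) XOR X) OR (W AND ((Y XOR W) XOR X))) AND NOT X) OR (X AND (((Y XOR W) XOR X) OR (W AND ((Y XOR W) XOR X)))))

By distribution ((E AND v) OR (E AND NOT v) = E) then absorption (E OR (E AND v) = E):
= ((Y XOR W) XOR X)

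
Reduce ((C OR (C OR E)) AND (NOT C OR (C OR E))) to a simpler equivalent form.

By distribution ((E OR v) AND (E OR NOT v) = E):
= (C OR E)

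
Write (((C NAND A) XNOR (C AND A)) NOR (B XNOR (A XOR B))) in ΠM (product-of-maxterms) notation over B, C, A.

ΠM(0, 2, 4, 6) = (B OR C OR A) AND (B OR NOT C OR A) AND (NOT B OR C OR A) AND (NOT B OR NOT C OR A)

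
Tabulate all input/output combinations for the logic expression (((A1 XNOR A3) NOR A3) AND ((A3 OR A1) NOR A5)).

A3 | A1 | A5 | Output
---------------------
0 | 0 | 0 | 0
0 | 0 | 1 | 0
0 | 1 | 0 | 0
0 | 1 | 1 | 0
1 | 0 | 0 | 0
1 | 0 | 1 | 0
1 | 1 | 0 | 0
1 | 1 | 1 | 0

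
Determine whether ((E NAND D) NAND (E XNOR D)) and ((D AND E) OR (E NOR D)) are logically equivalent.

No. Counterexample: with E=0, D=0, Expression 1 = 0 but Expression 2 = 1.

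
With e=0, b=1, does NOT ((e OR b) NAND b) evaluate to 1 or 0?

Substituting: NOT ((0 OR 1) NAND 1)
= 1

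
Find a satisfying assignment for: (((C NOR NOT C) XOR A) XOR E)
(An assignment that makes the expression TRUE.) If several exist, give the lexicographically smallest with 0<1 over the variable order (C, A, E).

C=0, A=0, E=1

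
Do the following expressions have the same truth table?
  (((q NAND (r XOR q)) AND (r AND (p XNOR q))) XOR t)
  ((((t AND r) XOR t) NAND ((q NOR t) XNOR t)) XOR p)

No. Counterexample: with r=0, p=0, q=0, t=0, Expression 1 = 0 but Expression 2 = 1.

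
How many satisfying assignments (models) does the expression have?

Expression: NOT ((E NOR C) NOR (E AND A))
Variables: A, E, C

Satisfying assignments: (0,0,0), (1,0,0), (1,1,0), (1,1,1)
Count: 4 out of 8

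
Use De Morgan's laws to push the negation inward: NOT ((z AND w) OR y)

NOT (z AND w) AND NOT y
De Morgan's: NOT(OR of terms) = AND of negations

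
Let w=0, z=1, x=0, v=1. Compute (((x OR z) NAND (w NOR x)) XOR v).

Substituting: (((0 OR 1) NAND (0 NOR 0)) XOR 1)
= 1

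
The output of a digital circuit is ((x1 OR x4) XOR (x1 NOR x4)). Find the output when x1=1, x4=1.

Substituting: ((1 OR 1) XOR (1 NOR 1))
= 1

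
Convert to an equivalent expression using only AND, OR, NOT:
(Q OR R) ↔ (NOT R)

((Q OR R) AND (NOT R)) OR (NOT (Q OR R) AND R)
(Biconditional = both true or both false)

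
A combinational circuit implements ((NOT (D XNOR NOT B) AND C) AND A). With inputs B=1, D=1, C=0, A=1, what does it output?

Substituting: ((NOT (1 XNOR NOT 1) AND 0) AND 1)
= 0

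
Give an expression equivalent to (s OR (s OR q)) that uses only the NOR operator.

((s NOR ((s NOR q) NOR (s NOR q))) NOR (s NOR ((s NOR q) NOR (s NOR q))))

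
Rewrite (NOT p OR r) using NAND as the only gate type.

(((p NAND p) NAND (p NAND p)) NAND (r NAND r))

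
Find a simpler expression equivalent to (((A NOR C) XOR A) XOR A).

By XOR self-cancellation ((E XOR v) XOR v = E):
= (A NOR C)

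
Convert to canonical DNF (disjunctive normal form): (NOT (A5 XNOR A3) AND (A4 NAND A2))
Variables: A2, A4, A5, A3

(NOT A2 AND NOT A4 AND NOT A5 AND A3) OR (NOT A2 AND NOT A4 AND A5 AND NOT A3) OR (NOT A2 AND A4 AND NOT A5 AND A3) OR (NOT A2 AND A4 AND A5 AND NOT A3) OR (A2 AND NOT A4 AND NOT A5 AND A3) OR (A2 AND NOT A4 AND A5 AND NOT A3)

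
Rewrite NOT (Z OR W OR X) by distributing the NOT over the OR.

NOT Z AND NOT W AND NOT X
De Morgan's: NOT(OR of terms) = AND of negations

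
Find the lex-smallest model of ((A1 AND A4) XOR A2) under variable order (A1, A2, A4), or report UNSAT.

A1=0, A2=1, A4=0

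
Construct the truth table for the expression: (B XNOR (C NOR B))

C | B | Output
--------------
0 | 0 | 0
0 | 1 | 0
1 | 0 | 1
1 | 1 | 0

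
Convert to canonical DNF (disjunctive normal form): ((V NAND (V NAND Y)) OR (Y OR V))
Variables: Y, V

(NOT Y AND NOT V) OR (NOT Y AND V) OR (Y AND NOT V) OR (Y AND V)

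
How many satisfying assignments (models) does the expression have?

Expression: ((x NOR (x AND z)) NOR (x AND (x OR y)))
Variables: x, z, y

No assignment satisfies the expression.
Count: 0 out of 8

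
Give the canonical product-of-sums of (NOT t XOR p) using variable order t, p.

ΠM(1, 2) = (t OR NOT p) AND (NOT t OR p)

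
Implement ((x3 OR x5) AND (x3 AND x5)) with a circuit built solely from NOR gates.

((((x3 NOR x5) NOR (x3 NOR x5)) NOR ((x3 NOR x5) NOR (x3 NOR x5))) NOR (((x3 NOR x3) NOR (x5 NOR x5)) NOR ((x3 NOR x3) NOR (x5 NOR x5))))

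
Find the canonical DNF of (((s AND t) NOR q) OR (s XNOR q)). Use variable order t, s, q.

(NOT t AND NOT s AND NOT q) OR (NOT t AND s AND NOT q) OR (NOT t AND s AND q) OR (t AND NOT s AND NOT q) OR (t AND s AND q)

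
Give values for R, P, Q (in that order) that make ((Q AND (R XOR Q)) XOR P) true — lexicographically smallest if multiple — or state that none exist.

R=0, P=0, Q=1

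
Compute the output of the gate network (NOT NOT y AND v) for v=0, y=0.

Substituting: (NOT NOT 0 AND 0)
= 0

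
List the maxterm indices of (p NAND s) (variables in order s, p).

ΠM(3) = (NOT s OR NOT p)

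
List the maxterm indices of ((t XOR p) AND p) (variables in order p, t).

ΠM(0, 1, 3) = (p OR t) AND (p OR NOT t) AND (NOT p OR NOT t)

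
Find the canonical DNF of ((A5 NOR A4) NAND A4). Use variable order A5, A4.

(NOT A5 AND NOT A4) OR (NOT A5 AND A4) OR (A5 AND NOT A4) OR (A5 AND A4)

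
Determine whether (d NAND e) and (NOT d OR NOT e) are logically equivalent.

Yes, they are equivalent — the two output columns agree on all 4 assignments:
d | e | Expression 1 | Expression 2
-----------------------------------
0 | 0 | 1 | 1
0 | 1 | 1 | 1
1 | 0 | 1 | 1
1 | 1 | 0 | 0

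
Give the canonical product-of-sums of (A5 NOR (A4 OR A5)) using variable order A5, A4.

ΠM(1, 2, 3) = (A5 OR NOT A4) AND (NOT A5 OR A4) AND (NOT A5 OR NOT A4)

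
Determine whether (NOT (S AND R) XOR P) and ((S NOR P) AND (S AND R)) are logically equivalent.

No. Counterexample: with R=0, P=0, S=0, Expression 1 = 1 but Expression 2 = 0.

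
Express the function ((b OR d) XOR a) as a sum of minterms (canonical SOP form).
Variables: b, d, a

Σm(1, 2, 4, 6) = (NOT b AND NOT d AND a) OR (NOT b AND d AND NOT a) OR (b AND NOT d AND NOT a) OR (b AND d AND NOT a)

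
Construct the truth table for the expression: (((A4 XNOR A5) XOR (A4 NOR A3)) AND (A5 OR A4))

A4 | A5 | A3 | Output
---------------------
0 | 0 | 0 | 0
0 | 0 | 1 | 0
0 | 1 | 0 | 1
0 | 1 | 1 | 0
1 | 0 | 0 | 0
1 | 0 | 1 | 0
1 | 1 | 0 | 1
1 | 1 | 1 | 1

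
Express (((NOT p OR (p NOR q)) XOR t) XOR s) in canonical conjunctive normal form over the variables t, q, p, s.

(t OR q OR p OR NOT s) AND (t OR q OR NOT p OR s) AND (t OR NOT q OR p OR NOT s) AND (t OR NOT q OR NOT p OR s) AND (NOT t OR q OR p OR s) AND (NOT t OR q OR NOT p OR NOT s) AND (NOT t OR NOT q OR p OR s) AND (NOT t OR NOT q OR NOT p OR NOT s)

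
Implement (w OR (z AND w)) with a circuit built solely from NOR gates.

((w NOR ((z NOR z) NOR (w NOR w))) NOR (w NOR ((z NOR z) NOR (w NOR w))))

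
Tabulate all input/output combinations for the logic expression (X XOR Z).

X | Z | Output
--------------
0 | 0 | 0
0 | 1 | 1
1 | 0 | 1
1 | 1 | 0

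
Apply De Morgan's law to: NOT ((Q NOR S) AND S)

NOT (Q NOR S) OR NOT S
De Morgan's: NOT(AND of terms) = OR of negations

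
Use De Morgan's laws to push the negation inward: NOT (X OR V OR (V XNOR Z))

NOT X AND NOT V AND NOT (V XNOR Z)
De Morgan's: NOT(OR of terms) = AND of negations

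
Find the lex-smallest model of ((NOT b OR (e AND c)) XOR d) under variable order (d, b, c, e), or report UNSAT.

d=0, b=0, c=0, e=0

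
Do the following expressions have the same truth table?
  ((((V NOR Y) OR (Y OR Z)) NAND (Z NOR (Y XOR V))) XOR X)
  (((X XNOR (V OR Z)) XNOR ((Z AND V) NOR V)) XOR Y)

No. Counterexample: with Z=0, Y=0, V=0, X=0, Expression 1 = 0 but Expression 2 = 1.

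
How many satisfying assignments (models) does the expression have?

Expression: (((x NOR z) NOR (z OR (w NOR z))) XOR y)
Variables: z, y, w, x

Satisfying assignments: (0,0,1,1), (0,1,0,0), (0,1,0,1), (0,1,1,0), (1,1,0,0), (1,1,0,1), (1,1,1,0), (1,1,1,1)
Count: 8 out of 16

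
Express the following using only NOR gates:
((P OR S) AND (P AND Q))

((((P NOR S) NOR (P NOR S)) NOR ((P NOR S) NOR (P NOR S))) NOR (((P NOR P) NOR (Q NOR Q)) NOR ((P NOR P) NOR (Q NOR Q))))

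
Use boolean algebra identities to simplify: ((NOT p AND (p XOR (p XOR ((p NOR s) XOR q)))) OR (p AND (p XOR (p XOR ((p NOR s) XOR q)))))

By distribution ((E AND v) OR (E AND NOT v) = E) then XOR self-cancellation ((E XOR v) XOR v = E):
= ((p NOR s) XOR q)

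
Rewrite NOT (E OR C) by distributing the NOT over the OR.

NOT E AND NOT C
De Morgan's: NOT(OR of terms) = AND of negations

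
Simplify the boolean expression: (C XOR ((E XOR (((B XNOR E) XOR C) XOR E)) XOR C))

By XOR self-cancellation ((E XOR v) XOR v = E) then XOR self-cancellation ((E XOR v) XOR v = E):
= ((B XNOR E) XOR C)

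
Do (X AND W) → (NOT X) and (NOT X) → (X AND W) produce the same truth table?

No, Converse is not equivalent to original (counterexample: X=0, W=0)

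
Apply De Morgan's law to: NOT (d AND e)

NOT d OR NOT e
De Morgan's: NOT(AND of terms) = OR of negations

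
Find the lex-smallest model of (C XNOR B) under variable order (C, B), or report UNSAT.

C=0, B=0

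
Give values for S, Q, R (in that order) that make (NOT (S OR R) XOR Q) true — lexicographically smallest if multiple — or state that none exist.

S=0, Q=0, R=0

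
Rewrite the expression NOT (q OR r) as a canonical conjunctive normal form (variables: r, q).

(r OR NOT q) AND (NOT r OR q) AND (NOT r OR NOT q)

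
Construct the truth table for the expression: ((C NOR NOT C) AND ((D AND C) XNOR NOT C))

C | D | Output
--------------
0 | 0 | 0
0 | 1 | 0
1 | 0 | 0
1 | 1 | 0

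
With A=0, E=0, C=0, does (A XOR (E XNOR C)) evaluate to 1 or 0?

Substituting: (0 XOR (0 XNOR 0))
= 1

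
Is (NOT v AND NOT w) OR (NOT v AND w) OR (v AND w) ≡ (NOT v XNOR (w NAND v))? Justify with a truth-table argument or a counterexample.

Yes, they are equivalent — the two output columns agree on all 4 assignments:
v | w | Expression 1 | Expression 2
-----------------------------------
0 | 0 | 1 | 1
0 | 1 | 1 | 1
1 | 0 | 0 | 0
1 | 1 | 1 | 1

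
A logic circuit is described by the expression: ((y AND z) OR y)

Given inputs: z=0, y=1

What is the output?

Substituting: ((1 AND 0) OR 1)
= 1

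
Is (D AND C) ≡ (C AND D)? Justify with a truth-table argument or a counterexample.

Yes, they are equivalent — the two output columns agree on all 4 assignments:
D | C | Expression 1 | Expression 2
-----------------------------------
0 | 0 | 0 | 0
0 | 1 | 0 | 0
1 | 0 | 0 | 0
1 | 1 | 1 | 1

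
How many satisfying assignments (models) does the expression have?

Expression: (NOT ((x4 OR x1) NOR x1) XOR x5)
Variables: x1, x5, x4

Satisfying assignments: (0,0,1), (0,1,0), (1,0,0), (1,0,1)
Count: 4 out of 8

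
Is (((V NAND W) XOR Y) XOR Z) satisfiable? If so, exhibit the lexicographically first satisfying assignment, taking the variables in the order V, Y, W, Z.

V=0, Y=0, W=0, Z=0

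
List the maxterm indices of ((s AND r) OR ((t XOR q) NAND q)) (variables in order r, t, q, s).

ΠM(2, 3, 10) = (r OR t OR NOT q OR s) AND (r OR t OR NOT q OR NOT s) AND (NOT r OR t OR NOT q OR s)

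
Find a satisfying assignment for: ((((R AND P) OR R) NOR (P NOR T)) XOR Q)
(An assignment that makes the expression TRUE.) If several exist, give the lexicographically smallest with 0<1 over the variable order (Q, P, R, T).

Q=0, P=0, R=0, T=1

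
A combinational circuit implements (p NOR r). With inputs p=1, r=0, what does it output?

Substituting: (1 NOR 0)
= 0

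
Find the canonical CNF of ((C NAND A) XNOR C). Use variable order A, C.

(A OR C) AND (NOT A OR C) AND (NOT A OR NOT C)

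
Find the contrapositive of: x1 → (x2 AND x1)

Contrapositive: NOT (x2 AND x1) → NOT x1
Note: A statement and its contrapositive are logically equivalent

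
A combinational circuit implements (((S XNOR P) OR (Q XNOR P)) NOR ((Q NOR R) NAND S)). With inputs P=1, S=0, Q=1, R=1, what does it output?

Substituting: (((0 XNOR 1) OR (1 XNOR 1)) NOR ((1 NOR 1) NAND 0))
= 0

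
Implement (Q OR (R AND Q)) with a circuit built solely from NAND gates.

((Q NAND Q) NAND (((R NAND Q) NAND (R NAND Q)) NAND ((R NAND Q) NAND (R NAND Q))))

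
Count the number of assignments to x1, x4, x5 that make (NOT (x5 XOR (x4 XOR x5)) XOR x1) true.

Satisfying assignments: (0,0,0), (0,0,1), (1,1,0), (1,1,1)
Count: 4 out of 8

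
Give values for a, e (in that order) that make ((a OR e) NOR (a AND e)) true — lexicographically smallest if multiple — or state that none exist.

a=0, e=0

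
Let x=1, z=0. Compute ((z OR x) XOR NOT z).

Substituting: ((0 OR 1) XOR NOT 0)
= 0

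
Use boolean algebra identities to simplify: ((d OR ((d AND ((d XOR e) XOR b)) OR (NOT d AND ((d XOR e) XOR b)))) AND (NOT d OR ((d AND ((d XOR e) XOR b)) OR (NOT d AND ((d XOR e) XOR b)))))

By distribution ((E OR v) AND (E OR NOT v) = E) then distribution ((E AND v) OR (E AND NOT v) = E):
= ((d XOR e) XOR b)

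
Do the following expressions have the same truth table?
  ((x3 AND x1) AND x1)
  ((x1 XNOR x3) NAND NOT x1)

No. Counterexample: with x1=0, x3=1, Expression 1 = 0 but Expression 2 = 1.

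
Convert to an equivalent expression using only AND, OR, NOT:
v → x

NOT v OR x
(Implication elimination: A → B = NOT A OR B)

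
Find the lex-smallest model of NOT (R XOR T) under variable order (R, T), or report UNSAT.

R=0, T=0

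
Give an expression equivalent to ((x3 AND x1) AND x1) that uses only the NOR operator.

((((x3 NOR x3) NOR (x1 NOR x1)) NOR ((x3 NOR x3) NOR (x1 NOR x1))) NOR (x1 NOR x1))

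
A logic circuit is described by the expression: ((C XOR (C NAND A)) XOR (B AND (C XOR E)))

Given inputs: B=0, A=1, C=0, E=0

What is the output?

Substituting: ((0 XOR (0 NAND 1)) XOR (0 AND (0 XOR 0)))
= 1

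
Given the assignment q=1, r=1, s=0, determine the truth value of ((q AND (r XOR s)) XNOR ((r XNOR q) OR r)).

Substituting: ((1 AND (1 XOR 0)) XNOR ((1 XNOR 1) OR 1))
= 1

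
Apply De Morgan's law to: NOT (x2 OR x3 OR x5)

NOT x2 AND NOT x3 AND NOT x5
De Morgan's: NOT(OR of terms) = AND of negations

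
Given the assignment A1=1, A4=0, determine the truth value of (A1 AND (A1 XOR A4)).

Substituting: (1 AND (1 XOR 0))
= 1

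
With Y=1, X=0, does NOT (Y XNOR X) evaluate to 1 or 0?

Substituting: NOT (1 XNOR 0)
= 1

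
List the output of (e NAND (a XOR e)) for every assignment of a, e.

a | e | Output
--------------
0 | 0 | 1
0 | 1 | 0
1 | 0 | 1
1 | 1 | 1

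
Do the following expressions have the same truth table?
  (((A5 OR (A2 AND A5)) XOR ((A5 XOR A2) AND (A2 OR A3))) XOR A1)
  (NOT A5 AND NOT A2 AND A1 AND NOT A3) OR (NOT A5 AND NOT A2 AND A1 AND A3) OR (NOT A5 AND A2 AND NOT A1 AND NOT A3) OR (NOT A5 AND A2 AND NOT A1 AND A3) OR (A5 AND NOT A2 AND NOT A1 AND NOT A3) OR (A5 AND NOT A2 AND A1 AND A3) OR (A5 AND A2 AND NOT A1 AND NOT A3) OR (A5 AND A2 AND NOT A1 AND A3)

Yes, they are equivalent — the two output columns agree on all 16 assignments:
A5 | A2 | A1 | A3 | Expression 1 | Expression 2
-----------------------------------------------
0 | 0 | 0 | 0 | 0 | 0
0 | 0 | 0 | 1 | 0 | 0
0 | 0 | 1 | 0 | 1 | 1
0 | 0 | 1 | 1 | 1 | 1
0 | 1 | 0 | 0 | 1 | 1
0 | 1 | 0 | 1 | 1 | 1
0 | 1 | 1 | 0 | 0 | 0
0 | 1 | 1 | 1 | 0 | 0
1 | 0 | 0 | 0 | 1 | 1
1 | 0 | 0 | 1 | 0 | 0
1 | 0 | 1 | 0 | 0 | 0
1 | 0 | 1 | 1 | 1 | 1
1 | 1 | 0 | 0 | 1 | 1
1 | 1 | 0 | 1 | 1 | 1
1 | 1 | 1 | 0 | 0 | 0
1 | 1 | 1 | 1 | 0 | 0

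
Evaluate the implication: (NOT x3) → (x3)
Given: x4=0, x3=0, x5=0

Antecedent (NOT x3) = 1; consequent (x3) = 0.
1 → 0 = 0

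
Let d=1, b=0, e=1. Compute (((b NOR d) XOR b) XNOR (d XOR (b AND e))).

Substituting: (((0 NOR 1) XOR 0) XNOR (1 XOR (0 AND 1)))
= 0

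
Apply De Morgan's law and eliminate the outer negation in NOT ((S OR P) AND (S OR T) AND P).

NOT (S OR P) OR NOT (S OR T) OR NOT P
De Morgan's: NOT(AND of terms) = OR of negations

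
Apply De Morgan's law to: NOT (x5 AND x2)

NOT x5 OR NOT x2
De Morgan's: NOT(AND of terms) = OR of negations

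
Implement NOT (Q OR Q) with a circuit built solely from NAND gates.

(((Q NAND Q) NAND (Q NAND Q)) NAND ((Q NAND Q) NAND (Q NAND Q)))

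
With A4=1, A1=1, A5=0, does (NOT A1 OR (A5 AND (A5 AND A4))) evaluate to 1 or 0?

Substituting: (NOT 1 OR (0 AND (0 AND 1)))
= 0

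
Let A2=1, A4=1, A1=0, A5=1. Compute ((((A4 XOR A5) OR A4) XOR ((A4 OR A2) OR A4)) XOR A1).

Substituting: ((((1 XOR 1) OR 1) XOR ((1 OR 1) OR 1)) XOR 0)
= 0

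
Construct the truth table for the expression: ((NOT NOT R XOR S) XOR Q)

S | Q | R | Output
------------------
0 | 0 | 0 | 0
0 | 0 | 1 | 1
0 | 1 | 0 | 1
0 | 1 | 1 | 0
1 | 0 | 0 | 1
1 | 0 | 1 | 0
1 | 1 | 0 | 0
1 | 1 | 1 | 1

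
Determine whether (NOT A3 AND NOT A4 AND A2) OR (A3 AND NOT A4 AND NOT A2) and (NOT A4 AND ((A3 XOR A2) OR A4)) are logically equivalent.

Yes, they are equivalent — the two output columns agree on all 8 assignments:
A3 | A4 | A2 | Expression 1 | Expression 2
------------------------------------------
0 | 0 | 0 | 0 | 0
0 | 0 | 1 | 1 | 1
0 | 1 | 0 | 0 | 0
0 | 1 | 1 | 0 | 0
1 | 0 | 0 | 1 | 1
1 | 0 | 1 | 0 | 0
1 | 1 | 0 | 0 | 0
1 | 1 | 1 | 0 | 0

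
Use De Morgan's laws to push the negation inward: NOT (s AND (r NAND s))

NOT s OR NOT (r NAND s)
De Morgan's: NOT(AND of terms) = OR of negations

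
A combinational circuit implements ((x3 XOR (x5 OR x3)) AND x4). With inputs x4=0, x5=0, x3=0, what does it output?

Substituting: ((0 XOR (0 OR 0)) AND 0)
= 0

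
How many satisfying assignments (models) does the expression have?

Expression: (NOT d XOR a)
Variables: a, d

Satisfying assignments: (0,0), (1,1)
Count: 2 out of 4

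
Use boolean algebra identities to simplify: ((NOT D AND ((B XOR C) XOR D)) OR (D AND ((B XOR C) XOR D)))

By distribution ((E AND v) OR (E AND NOT v) = E):
= ((B XOR C) XOR D)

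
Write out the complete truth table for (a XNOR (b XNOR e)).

b | a | e | Output
------------------
0 | 0 | 0 | 0
0 | 0 | 1 | 1
0 | 1 | 0 | 1
0 | 1 | 1 | 0
1 | 0 | 0 | 1
1 | 0 | 1 | 0
1 | 1 | 0 | 0
1 | 1 | 1 | 1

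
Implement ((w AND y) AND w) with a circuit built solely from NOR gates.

((((w NOR w) NOR (y NOR y)) NOR ((w NOR w) NOR (y NOR y))) NOR (w NOR w))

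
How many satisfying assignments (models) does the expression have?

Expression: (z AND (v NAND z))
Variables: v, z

Satisfying assignments: (0,1)
Count: 1 out of 4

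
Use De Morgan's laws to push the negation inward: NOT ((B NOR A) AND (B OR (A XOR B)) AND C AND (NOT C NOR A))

NOT (B NOR A) OR NOT (B OR (A XOR B)) OR NOT C OR NOT (NOT C NOR A)
De Morgan's: NOT(AND of terms) = OR of negations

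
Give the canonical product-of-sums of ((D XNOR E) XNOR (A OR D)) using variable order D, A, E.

ΠM(0, 3, 4, 6) = (D OR A OR E) AND (D OR NOT A OR NOT E) AND (NOT D OR A OR E) AND (NOT D OR NOT A OR E)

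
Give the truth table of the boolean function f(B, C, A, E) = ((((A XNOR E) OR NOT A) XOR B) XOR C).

B | C | A | E | Output
----------------------
0 | 0 | 0 | 0 | 1
0 | 0 | 0 | 1 | 1
0 | 0 | 1 | 0 | 0
0 | 0 | 1 | 1 | 1
0 | 1 | 0 | 0 | 0
0 | 1 | 0 | 1 | 0
0 | 1 | 1 | 0 | 1
0 | 1 | 1 | 1 | 0
1 | 0 | 0 | 0 | 0
1 | 0 | 0 | 1 | 0
1 | 0 | 1 | 0 | 1
1 | 0 | 1 | 1 | 0
1 | 1 | 0 | 0 | 1
1 | 1 | 0 | 1 | 1
1 | 1 | 1 | 0 | 0
1 | 1 | 1 | 1 | 1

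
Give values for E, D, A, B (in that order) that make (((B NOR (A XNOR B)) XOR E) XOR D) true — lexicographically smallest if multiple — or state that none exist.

E=0, D=0, A=1, B=0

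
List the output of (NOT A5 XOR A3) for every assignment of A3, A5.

A3 | A5 | Output
----------------
0 | 0 | 1
0 | 1 | 0
1 | 0 | 0
1 | 1 | 1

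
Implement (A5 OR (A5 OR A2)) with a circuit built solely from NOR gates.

((A5 NOR ((A5 NOR A2) NOR (A5 NOR A2))) NOR (A5 NOR ((A5 NOR A2) NOR (A5 NOR A2))))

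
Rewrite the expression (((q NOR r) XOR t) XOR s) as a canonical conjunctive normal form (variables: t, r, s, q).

(t OR r OR s OR NOT q) AND (t OR r OR NOT s OR q) AND (t OR NOT r OR s OR q) AND (t OR NOT r OR s OR NOT q) AND (NOT t OR r OR s OR q) AND (NOT t OR r OR NOT s OR NOT q) AND (NOT t OR NOT r OR NOT s OR q) AND (NOT t OR NOT r OR NOT s OR NOT q)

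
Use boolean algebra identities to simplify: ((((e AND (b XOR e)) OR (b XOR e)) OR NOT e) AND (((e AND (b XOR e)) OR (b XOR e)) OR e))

By distribution ((E OR v) AND (E OR NOT v) = E) then absorption (E OR (E AND v) = E):
= (b XOR e)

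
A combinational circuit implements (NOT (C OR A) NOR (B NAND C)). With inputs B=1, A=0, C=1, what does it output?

Substituting: (NOT (1 OR 0) NOR (1 NAND 1))
= 1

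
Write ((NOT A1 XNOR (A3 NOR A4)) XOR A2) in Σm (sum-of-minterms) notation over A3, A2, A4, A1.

Σm(0, 3, 5, 6, 9, 11, 12, 14) = (NOT A3 AND NOT A2 AND NOT A4 AND NOT A1) OR (NOT A3 AND NOT A2 AND A4 AND A1) OR (NOT A3 AND A2 AND NOT A4 AND A1) OR (NOT A3 AND A2 AND A4 AND NOT A1) OR (A3 AND NOT A2 AND NOT A4 AND A1) OR (A3 AND NOT A2 AND A4 AND A1) OR (A3 AND A2 AND NOT A4 AND NOT A1) OR (A3 AND A2 AND A4 AND NOT A1)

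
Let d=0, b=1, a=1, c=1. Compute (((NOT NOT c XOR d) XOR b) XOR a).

Substituting: (((NOT NOT 1 XOR 0) XOR 1) XOR 1)
= 1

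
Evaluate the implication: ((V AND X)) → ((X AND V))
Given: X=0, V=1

Antecedent ((V AND X)) = 0; consequent ((X AND V)) = 0.
0 → 0 = 1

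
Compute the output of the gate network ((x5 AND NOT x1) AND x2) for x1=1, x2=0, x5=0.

Substituting: ((0 AND NOT 1) AND 0)
= 0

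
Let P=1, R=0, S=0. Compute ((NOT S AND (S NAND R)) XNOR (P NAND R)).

Substituting: ((NOT 0 AND (0 NAND 0)) XNOR (1 NAND 0))
= 1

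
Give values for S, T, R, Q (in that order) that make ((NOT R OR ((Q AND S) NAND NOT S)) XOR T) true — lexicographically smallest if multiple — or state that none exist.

S=0, T=0, R=0, Q=0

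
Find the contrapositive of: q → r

Contrapositive: NOT r → NOT q
Note: A statement and its contrapositive are logically equivalent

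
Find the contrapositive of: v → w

Contrapositive: NOT w → NOT v
Note: A statement and its contrapositive are logically equivalent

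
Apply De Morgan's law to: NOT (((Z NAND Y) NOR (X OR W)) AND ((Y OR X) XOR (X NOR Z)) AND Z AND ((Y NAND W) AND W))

NOT ((Z NAND Y) NOR (X OR W)) OR NOT ((Y OR X) XOR (X NOR Z)) OR NOT Z OR NOT ((Y NAND W) AND W)
De Morgan's: NOT(AND of terms) = OR of negations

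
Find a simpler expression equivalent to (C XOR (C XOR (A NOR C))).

By XOR self-cancellation ((E XOR v) XOR v = E):
= (A NOR C)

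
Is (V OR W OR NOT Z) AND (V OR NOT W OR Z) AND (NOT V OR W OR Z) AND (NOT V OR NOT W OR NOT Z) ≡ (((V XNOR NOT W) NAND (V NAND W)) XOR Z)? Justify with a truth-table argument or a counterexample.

Yes, they are equivalent — the two output columns agree on all 8 assignments:
V | W | Z | Expression 1 | Expression 2
---------------------------------------
0 | 0 | 0 | 1 | 1
0 | 0 | 1 | 0 | 0
0 | 1 | 0 | 0 | 0
0 | 1 | 1 | 1 | 1
1 | 0 | 0 | 0 | 0
1 | 0 | 1 | 1 | 1
1 | 1 | 0 | 1 | 1
1 | 1 | 1 | 0 | 0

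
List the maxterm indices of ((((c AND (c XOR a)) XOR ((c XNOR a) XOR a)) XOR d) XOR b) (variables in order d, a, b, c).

ΠM(2, 3, 5, 6, 8, 9, 12, 15) = (d OR a OR NOT b OR c) AND (d OR a OR NOT b OR NOT c) AND (d OR NOT a OR b OR NOT c) AND (d OR NOT a OR NOT b OR c) AND (NOT d OR a OR b OR c) AND (NOT d OR a OR b OR NOT c) AND (NOT d OR NOT a OR b OR c) AND (NOT d OR NOT a OR NOT b OR NOT c)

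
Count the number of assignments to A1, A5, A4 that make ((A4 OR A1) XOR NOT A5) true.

Satisfying assignments: (0,0,0), (0,1,1), (1,1,0), (1,1,1)
Count: 4 out of 8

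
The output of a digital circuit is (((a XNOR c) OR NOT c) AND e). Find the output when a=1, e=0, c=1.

Substituting: (((1 XNOR 1) OR NOT 1) AND 0)
= 0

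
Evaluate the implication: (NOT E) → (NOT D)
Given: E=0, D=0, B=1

Antecedent (NOT E) = 1; consequent (NOT D) = 1.
1 → 1 = 1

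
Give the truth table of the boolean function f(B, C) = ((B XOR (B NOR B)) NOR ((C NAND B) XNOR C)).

B | C | Output
--------------
0 | 0 | 0
0 | 1 | 0
1 | 0 | 0
1 | 1 | 0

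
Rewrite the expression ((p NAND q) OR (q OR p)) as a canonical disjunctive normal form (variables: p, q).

(NOT p AND NOT q) OR (NOT p AND q) OR (p AND NOT q) OR (p AND q)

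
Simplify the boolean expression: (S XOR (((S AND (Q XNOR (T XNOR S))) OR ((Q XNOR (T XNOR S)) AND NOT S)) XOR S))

By XOR self-cancellation ((E XOR v) XOR v = E) then distribution ((E AND v) OR (E AND NOT v) = E):
= (Q XNOR (T XNOR S))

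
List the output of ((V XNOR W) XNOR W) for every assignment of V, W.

V | W | Output
--------------
0 | 0 | 0
0 | 1 | 0
1 | 0 | 1
1 | 1 | 1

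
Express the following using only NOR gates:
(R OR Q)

((R NOR Q) NOR (R NOR Q))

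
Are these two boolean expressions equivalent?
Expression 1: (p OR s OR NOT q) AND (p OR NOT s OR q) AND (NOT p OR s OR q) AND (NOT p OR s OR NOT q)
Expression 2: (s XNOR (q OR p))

Yes, they are equivalent — the two output columns agree on all 8 assignments:
p | s | q | Expression 1 | Expression 2
---------------------------------------
0 | 0 | 0 | 1 | 1
0 | 0 | 1 | 0 | 0
0 | 1 | 0 | 0 | 0
0 | 1 | 1 | 1 | 1
1 | 0 | 0 | 0 | 0
1 | 0 | 1 | 0 | 0
1 | 1 | 0 | 1 | 1
1 | 1 | 1 | 1 | 1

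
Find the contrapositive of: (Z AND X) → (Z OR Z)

Contrapositive: NOT (Z OR Z) → NOT (Z AND X)
Note: A statement and its contrapositive are logically equivalent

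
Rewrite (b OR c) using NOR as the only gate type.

((b NOR c) NOR (b NOR c))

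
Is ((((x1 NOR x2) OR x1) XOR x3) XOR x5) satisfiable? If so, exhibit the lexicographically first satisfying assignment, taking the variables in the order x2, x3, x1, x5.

x2=0, x3=0, x1=0, x5=0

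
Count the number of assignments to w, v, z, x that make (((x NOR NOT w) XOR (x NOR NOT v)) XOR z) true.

Satisfying assignments: (0,0,1,0), (0,0,1,1), (0,1,0,0), (0,1,1,1), (1,0,0,0), (1,0,1,1), (1,1,1,0), (1,1,1,1)
Count: 8 out of 16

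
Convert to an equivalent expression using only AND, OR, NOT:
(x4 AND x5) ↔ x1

((x4 AND x5) AND x1) OR (NOT (x4 AND x5) AND NOT x1)
(Biconditional = both true or both false)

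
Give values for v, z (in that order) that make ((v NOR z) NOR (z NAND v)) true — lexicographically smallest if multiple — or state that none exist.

v=1, z=1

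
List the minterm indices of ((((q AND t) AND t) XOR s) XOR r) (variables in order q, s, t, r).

Σm(1, 3, 4, 6, 9, 10, 12, 15) = (NOT q AND NOT s AND NOT t AND r) OR (NOT q AND NOT s AND t AND r) OR (NOT q AND s AND NOT t AND NOT r) OR (NOT q AND s AND t AND NOT r) OR (q AND NOT s AND NOT t AND r) OR (q AND NOT s AND t AND NOT r) OR (q AND s AND NOT t AND NOT r) OR (q AND s AND t AND r)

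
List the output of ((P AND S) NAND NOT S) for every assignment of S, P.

S | P | Output
--------------
0 | 0 | 1
0 | 1 | 1
1 | 0 | 1
1 | 1 | 1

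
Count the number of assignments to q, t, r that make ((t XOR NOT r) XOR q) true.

Satisfying assignments: (0,0,0), (0,1,1), (1,0,1), (1,1,0)
Count: 4 out of 8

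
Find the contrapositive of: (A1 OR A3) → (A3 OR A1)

Contrapositive: NOT (A3 OR A1) → NOT (A1 OR A3)
Note: A statement and its contrapositive are logically equivalent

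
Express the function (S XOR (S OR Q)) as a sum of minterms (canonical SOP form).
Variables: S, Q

Σm(1) = (NOT S AND Q)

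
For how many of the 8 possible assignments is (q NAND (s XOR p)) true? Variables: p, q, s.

Satisfying assignments: (0,0,0), (0,0,1), (0,1,0), (1,0,0), (1,0,1), (1,1,1)
Count: 6 out of 8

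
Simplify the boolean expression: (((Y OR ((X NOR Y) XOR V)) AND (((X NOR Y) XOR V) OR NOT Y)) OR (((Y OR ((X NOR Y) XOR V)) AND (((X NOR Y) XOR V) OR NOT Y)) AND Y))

By absorption (E OR (E AND v) = E) then distribution ((E OR v) AND (E OR NOT v) = E):
= ((X NOR Y) XOR V)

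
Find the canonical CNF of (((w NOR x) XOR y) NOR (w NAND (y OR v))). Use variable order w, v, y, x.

(w OR v OR y OR x) AND (w OR v OR y OR NOT x) AND (w OR v OR NOT y OR x) AND (w OR v OR NOT y OR NOT x) AND (w OR NOT v OR y OR x) AND (w OR NOT v OR y OR NOT x) AND (w OR NOT v OR NOT y OR x) AND (w OR NOT v OR NOT y OR NOT x) AND (NOT w OR v OR y OR x) AND (NOT w OR v OR y OR NOT x) AND (NOT w OR v OR NOT y OR x) AND (NOT w OR v OR NOT y OR NOT x) AND (NOT w OR NOT v OR NOT y OR x) AND (NOT w OR NOT v OR NOT y OR NOT x)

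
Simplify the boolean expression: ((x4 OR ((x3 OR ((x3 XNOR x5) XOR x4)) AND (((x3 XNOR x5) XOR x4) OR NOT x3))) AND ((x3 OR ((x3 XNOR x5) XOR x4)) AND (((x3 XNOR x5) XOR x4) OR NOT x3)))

By absorption (E AND (E OR v) = E) then distribution ((E OR v) AND (E OR NOT v) = E):
= ((x3 XNOR x5) XOR x4)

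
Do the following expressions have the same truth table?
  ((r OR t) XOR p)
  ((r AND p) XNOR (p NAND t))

No. Counterexample: with t=0, p=0, r=1, Expression 1 = 1 but Expression 2 = 0.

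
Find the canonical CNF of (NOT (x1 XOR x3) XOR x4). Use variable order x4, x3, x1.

(x4 OR x3 OR NOT x1) AND (x4 OR NOT x3 OR x1) AND (NOT x4 OR x3 OR x1) AND (NOT x4 OR NOT x3 OR NOT x1)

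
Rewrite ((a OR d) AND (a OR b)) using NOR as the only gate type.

((((a NOR d) NOR (a NOR d)) NOR ((a NOR d) NOR (a NOR d))) NOR (((a NOR b) NOR (a NOR b)) NOR ((a NOR b) NOR (a NOR b))))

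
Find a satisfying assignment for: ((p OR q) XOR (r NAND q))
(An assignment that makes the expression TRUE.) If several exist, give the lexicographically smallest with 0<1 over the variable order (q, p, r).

q=0, p=0, r=0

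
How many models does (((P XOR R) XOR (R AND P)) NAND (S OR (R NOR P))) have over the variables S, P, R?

Satisfying assignments: (0,0,0), (0,0,1), (0,1,0), (0,1,1), (1,0,0)
Count: 5 out of 8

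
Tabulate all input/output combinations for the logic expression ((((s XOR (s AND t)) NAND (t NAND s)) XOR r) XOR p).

r | s | p | t | Output
----------------------
0 | 0 | 0 | 0 | 1
0 | 0 | 0 | 1 | 1
0 | 0 | 1 | 0 | 0
0 | 0 | 1 | 1 | 0
0 | 1 | 0 | 0 | 0
0 | 1 | 0 | 1 | 1
0 | 1 | 1 | 0 | 1
0 | 1 | 1 | 1 | 0
1 | 0 | 0 | 0 | 0
1 | 0 | 0 | 1 | 0
1 | 0 | 1 | 0 | 1
1 | 0 | 1 | 1 | 1
1 | 1 | 0 | 0 | 1
1 | 1 | 0 | 1 | 0
1 | 1 | 1 | 0 | 0
1 | 1 | 1 | 1 | 1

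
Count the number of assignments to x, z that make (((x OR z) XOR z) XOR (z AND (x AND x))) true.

Satisfying assignments: (1,0), (1,1)
Count: 2 out of 4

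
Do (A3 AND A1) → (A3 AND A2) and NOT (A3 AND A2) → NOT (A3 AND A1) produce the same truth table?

Yes, Contrapositive is always equivalent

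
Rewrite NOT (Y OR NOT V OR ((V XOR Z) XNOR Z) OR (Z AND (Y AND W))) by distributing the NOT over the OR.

NOT Y AND V AND NOT ((V XOR Z) XNOR Z) AND NOT (Z AND (Y AND W))
De Morgan's: NOT(OR of terms) = AND of negations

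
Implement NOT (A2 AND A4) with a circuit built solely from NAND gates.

(((A2 NAND A4) NAND (A2 NAND A4)) NAND ((A2 NAND A4) NAND (A2 NAND A4)))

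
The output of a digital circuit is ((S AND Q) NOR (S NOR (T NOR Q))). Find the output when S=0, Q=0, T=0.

Substituting: ((0 AND 0) NOR (0 NOR (0 NOR 0)))
= 1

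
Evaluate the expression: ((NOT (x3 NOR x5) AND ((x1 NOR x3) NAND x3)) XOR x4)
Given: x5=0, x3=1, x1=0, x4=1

Substituting: ((NOT (1 NOR 0) AND ((0 NOR 1) NAND 1)) XOR 1)
= 0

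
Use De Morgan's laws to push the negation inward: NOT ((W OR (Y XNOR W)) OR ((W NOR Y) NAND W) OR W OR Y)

NOT (W OR (Y XNOR W)) AND NOT ((W NOR Y) NAND W) AND NOT W AND NOT Y
De Morgan's: NOT(OR of terms) = AND of negations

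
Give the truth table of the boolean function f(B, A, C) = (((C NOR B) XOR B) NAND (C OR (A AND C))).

B | A | C | Output
------------------
0 | 0 | 0 | 1
0 | 0 | 1 | 1
0 | 1 | 0 | 1
0 | 1 | 1 | 1
1 | 0 | 0 | 1
1 | 0 | 1 | 0
1 | 1 | 0 | 1
1 | 1 | 1 | 0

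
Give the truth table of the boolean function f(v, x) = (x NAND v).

v | x | Output
--------------
0 | 0 | 1
0 | 1 | 1
1 | 0 | 1
1 | 1 | 0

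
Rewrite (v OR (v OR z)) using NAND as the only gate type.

((v NAND v) NAND (((v NAND v) NAND (z NAND z)) NAND ((v NAND v) NAND (z NAND z))))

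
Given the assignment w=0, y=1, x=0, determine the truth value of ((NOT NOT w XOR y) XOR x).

Substituting: ((NOT NOT 0 XOR 1) XOR 0)
= 1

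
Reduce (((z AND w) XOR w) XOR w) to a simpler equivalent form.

By XOR self-cancellation ((E XOR v) XOR v = E):
= (z AND w)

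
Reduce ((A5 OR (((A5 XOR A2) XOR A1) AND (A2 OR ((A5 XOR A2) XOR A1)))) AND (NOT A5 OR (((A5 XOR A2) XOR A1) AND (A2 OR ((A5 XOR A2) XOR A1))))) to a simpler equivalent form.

By distribution ((E OR v) AND (E OR NOT v) = E) then absorption (E AND (E OR v) = E):
= ((A5 XOR A2) XOR A1)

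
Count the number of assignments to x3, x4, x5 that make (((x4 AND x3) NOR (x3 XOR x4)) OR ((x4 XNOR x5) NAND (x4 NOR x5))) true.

Satisfying assignments: (0,0,0), (0,0,1), (0,1,0), (0,1,1), (1,0,1), (1,1,0), (1,1,1)
Count: 7 out of 8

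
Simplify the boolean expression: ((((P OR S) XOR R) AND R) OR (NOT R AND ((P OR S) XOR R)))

By distribution ((E AND v) OR (E AND NOT v) = E):
= ((P OR S) XOR R)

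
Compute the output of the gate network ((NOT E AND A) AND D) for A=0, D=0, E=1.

Substituting: ((NOT 1 AND 0) AND 0)
= 0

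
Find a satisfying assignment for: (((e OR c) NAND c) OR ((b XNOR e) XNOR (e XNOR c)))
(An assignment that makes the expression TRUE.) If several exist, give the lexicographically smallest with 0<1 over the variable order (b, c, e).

b=0, c=0, e=0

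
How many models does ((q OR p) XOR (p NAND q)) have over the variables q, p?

Satisfying assignments: (0,0), (1,1)
Count: 2 out of 4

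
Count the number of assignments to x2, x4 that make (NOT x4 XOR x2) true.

Satisfying assignments: (0,0), (1,1)
Count: 2 out of 4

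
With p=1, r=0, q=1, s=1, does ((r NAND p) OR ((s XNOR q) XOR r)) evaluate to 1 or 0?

Substituting: ((0 NAND 1) OR ((1 XNOR 1) XOR 0))
= 1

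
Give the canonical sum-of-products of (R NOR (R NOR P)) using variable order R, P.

Σm(1) = (NOT R AND P)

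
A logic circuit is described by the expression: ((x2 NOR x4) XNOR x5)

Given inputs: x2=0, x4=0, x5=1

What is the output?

Substituting: ((0 NOR 0) XNOR 1)
= 1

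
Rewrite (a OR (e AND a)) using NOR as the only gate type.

((a NOR ((e NOR e) NOR (a NOR a))) NOR (a NOR ((e NOR e) NOR (a NOR a))))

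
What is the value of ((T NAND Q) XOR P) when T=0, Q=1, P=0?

Substituting: ((0 NAND 1) XOR 0)
= 1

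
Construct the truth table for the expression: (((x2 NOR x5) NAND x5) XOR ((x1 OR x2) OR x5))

x1 | x5 | x2 | Output
---------------------
0 | 0 | 0 | 1
0 | 0 | 1 | 0
0 | 1 | 0 | 0
0 | 1 | 1 | 0
1 | 0 | 0 | 0
1 | 0 | 1 | 0
1 | 1 | 0 | 0
1 | 1 | 1 | 0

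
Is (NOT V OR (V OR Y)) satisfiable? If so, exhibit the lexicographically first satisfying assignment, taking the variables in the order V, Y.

V=0, Y=0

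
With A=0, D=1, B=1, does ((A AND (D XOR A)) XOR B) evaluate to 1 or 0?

Substituting: ((0 AND (1 XOR 0)) XOR 1)
= 1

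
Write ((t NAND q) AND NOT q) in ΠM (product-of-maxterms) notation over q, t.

ΠM(2, 3) = (NOT q OR t) AND (NOT q OR NOT t)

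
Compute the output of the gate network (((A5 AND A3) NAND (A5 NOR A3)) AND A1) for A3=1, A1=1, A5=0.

Substituting: (((0 AND 1) NAND (0 NOR 1)) AND 1)
= 1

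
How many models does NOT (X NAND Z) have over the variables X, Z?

Satisfying assignments: (1,1)
Count: 1 out of 4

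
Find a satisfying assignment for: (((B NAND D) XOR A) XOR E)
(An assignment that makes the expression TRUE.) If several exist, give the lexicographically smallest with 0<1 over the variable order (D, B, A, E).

D=0, B=0, A=0, E=0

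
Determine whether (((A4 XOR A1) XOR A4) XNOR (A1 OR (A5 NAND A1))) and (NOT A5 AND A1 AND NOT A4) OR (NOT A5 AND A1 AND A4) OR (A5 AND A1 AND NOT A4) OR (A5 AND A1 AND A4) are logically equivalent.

Yes, they are equivalent — the two output columns agree on all 8 assignments:
A5 | A1 | A4 | Expression 1 | Expression 2
------------------------------------------
0 | 0 | 0 | 0 | 0
0 | 0 | 1 | 0 | 0
0 | 1 | 0 | 1 | 1
0 | 1 | 1 | 1 | 1
1 | 0 | 0 | 0 | 0
1 | 0 | 1 | 0 | 0
1 | 1 | 0 | 1 | 1
1 | 1 | 1 | 1 | 1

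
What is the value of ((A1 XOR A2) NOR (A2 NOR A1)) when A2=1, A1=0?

Substituting: ((0 XOR 1) NOR (1 NOR 0))
= 0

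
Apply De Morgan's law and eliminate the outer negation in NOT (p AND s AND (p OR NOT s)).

NOT p OR NOT s OR NOT (p OR NOT s)
De Morgan's: NOT(AND of terms) = OR of negations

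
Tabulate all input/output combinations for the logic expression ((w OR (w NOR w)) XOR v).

w | v | Output
--------------
0 | 0 | 1
0 | 1 | 0
1 | 0 | 1
1 | 1 | 0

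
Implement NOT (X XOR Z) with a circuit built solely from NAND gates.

(((X NAND (X NAND Z)) NAND (Z NAND (X NAND Z))) NAND ((X NAND (X NAND Z)) NAND (Z NAND (X NAND Z))))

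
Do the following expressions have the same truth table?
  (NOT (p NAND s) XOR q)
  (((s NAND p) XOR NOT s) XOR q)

No. Counterexample: with q=0, p=0, s=1, Expression 1 = 0 but Expression 2 = 1.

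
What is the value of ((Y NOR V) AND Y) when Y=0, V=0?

Substituting: ((0 NOR 0) AND 0)
= 0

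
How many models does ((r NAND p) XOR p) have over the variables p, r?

Satisfying assignments: (0,0), (0,1), (1,1)
Count: 3 out of 4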